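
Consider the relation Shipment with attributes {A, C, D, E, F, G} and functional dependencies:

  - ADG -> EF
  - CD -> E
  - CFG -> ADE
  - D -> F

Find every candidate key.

{C, D, G}; {C, F, G}

Attributes C, G never appear on any right-hand side, so every candidate key must contain {C, G}.
{C, G}⁺ = {C, G}, which is not all of the schema, so we must add further attributes.
{C, D, G}⁺: CD→E adds E; D→F adds F; CFG→ADE adds A → {A, C, D, E, F, G}. Minimal: {D, G}⁺ = {D, F, G}; {C, G}⁺ = {C, G}; {C, D}⁺ = {C, D, E, F} — none reach the full schema.
{C, F, G}⁺: CFG→ADE adds A, D, E → {A, C, D, E, F, G}. Minimal: {F, G}⁺ = {F, G}; {C, G}⁺ = {C, G}; {C, F}⁺ = {C, F} — none reach the full schema.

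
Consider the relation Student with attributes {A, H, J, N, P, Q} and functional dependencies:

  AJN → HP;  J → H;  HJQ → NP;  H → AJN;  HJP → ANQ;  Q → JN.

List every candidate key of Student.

(H), (J), (Q)

{H}⁺: H→AJN adds A, J, N; AJN→HP adds P; HJP→ANQ adds Q → {A, H, J, N, P, Q}.
{J}⁺: J→H adds H; H→AJN adds A, N; AJN→HP adds P; HJP→ANQ adds Q → {A, H, J, N, P, Q}.
{Q}⁺: Q→JN adds J, N; J→H adds H; HJQ→NP adds P; H→AJN adds A → {A, H, J, N, P, Q}.
Any other superkey contains one of these as a subset, so there are no further candidate keys.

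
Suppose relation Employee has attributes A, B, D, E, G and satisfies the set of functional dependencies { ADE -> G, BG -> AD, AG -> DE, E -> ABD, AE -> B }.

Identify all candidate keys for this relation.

{E}⁺: E→ABD adds A, B, D; ADE→G adds G → {A, B, D, E, G}.
{A, G}⁺: AG→DE adds D, E; E→ABD adds B → {A, B, D, E, G}.
{B, G}⁺: BG→AD adds A, D; AG→DE adds E → {A, B, D, E, G}.
Any other superkey contains one of these as a subset, so there are no further candidate keys.

{E}; {A, G}; {B, G}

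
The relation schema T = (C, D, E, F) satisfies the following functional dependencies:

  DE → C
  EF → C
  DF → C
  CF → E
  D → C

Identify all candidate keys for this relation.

(D, F)

{D, F}⁺: DF→C adds C; CF→E adds E → {C, D, E, F}. Minimal: {F}⁺ = {F}; {D}⁺ = {C, D} — none reach the full schema.
No other minimal superkey exists.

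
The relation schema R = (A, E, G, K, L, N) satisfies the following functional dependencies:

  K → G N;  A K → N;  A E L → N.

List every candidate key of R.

(A, E, K, L)

Attributes A, E, K, L never appear on any right-hand side, so every candidate key must contain {A, E, K, L}.
{A, E, K, L}⁺ = {A, E, G, K, L, N}, which is all of the schema, so {A, E, K, L} is the only candidate key.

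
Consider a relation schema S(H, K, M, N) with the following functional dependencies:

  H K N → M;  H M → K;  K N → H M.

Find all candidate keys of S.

{K, N}⁺: KN→HM adds H, M → {H, K, M, N}.
{H, M, N}⁺: HM→K adds K → {H, K, M, N}.

{K, N}; {H, M, N}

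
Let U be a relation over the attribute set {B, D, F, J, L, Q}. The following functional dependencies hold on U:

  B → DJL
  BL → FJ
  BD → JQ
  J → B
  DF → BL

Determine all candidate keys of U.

{B}⁺: B→DJL adds D, J, L; BL→FJ adds F; BD→JQ adds Q → {B, D, F, J, L, Q}.
{J}⁺: J→B adds B; B→DJL adds D, L; BL→FJ adds F; BD→JQ adds Q → {B, D, F, J, L, Q}.
{D, F}⁺: DF→BL adds B, L; B→DJL adds J; BD→JQ adds Q → {B, D, F, J, L, Q}.
Any other superkey contains one of these as a subset, so there are no further candidate keys.

{B}, {J}, {D, F}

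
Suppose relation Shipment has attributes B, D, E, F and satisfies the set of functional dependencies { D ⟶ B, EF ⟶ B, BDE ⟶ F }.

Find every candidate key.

Attributes D, E never appear on any right-hand side, so every candidate key must contain {D, E}.
{D, E}⁺ = {B, D, E, F}, which is all of the schema, so {D, E} is the only candidate key.

{D, E}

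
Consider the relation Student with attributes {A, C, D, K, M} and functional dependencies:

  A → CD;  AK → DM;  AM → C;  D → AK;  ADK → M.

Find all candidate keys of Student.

A; D

{A}⁺: A→CD adds C, D; D→AK adds K; ADK→M adds M → {A, C, D, K, M}.
{D}⁺: D→AK adds A, K; ADK→M adds M; A→CD adds C → {A, C, D, K, M}.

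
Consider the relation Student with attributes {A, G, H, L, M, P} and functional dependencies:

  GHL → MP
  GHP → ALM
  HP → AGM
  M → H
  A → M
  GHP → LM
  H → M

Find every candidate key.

{A, P}; {H, P}; {M, P}; {A, G, L}; {G, H, L}; {G, L, M}

{A, P}⁺: A→M adds M; M→H adds H; HP→AGM adds G; GHP→LM adds L → {A, G, H, L, M, P}. Minimal: {P}⁺ = {P}; {A}⁺ = {A, H, M} — none reach the full schema.
{H, P}⁺: HP→AGM adds A, G, M; GHP→LM adds L → {A, G, H, L, M, P}. Minimal: {P}⁺ = {P}; {H}⁺ = {H, M} — none reach the full schema.
{M, P}⁺: M→H adds H; HP→AGM adds A, G; GHP→LM adds L → {A, G, H, L, M, P}. Minimal: {P}⁺ = {P}; {M}⁺ = {H, M} — none reach the full schema.
{A, G, L}⁺: A→M adds M; M→H adds H; GHL→MP adds P → {A, G, H, L, M, P}. Minimal: {G, L}⁺ = {G, L}; {A, L}⁺ = {A, H, L, M}; {A, G}⁺ = {A, G, H, M} — none reach the full schema.
{G, H, L}⁺: GHL→MP adds M, P; GHP→ALM adds A → {A, G, H, L, M, P}. Minimal: {H, L}⁺ = {H, L, M}; {G, L}⁺ = {G, L}; {G, H}⁺ = {G, H, M} — none reach the full schema.
{G, L, M}⁺: M→H adds H; GHL→MP adds P; GHP→ALM adds A → {A, G, H, L, M, P}. Minimal: {L, M}⁺ = {H, L, M}; {G, M}⁺ = {G, H, M}; {G, L}⁺ = {G, L} — none reach the full schema.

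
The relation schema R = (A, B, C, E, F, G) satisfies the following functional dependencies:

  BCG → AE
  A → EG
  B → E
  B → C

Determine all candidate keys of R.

Attributes B, F never appear on any right-hand side, so every candidate key must contain {B, F}.
{B, F}⁺ = {B, C, E, F}, which is not all of the schema, so we must add further attributes.
{A, B, F}⁺: A→EG adds E, G; B→C adds C → {A, B, C, E, F, G}. Minimal: {B, F}⁺ = {B, C, E, F}; {A, F}⁺ = {A, E, F, G}; {A, B}⁺ = {A, B, C, E, G} — none reach the full schema.
{B, F, G}⁺: B→E adds E; B→C adds C; BCG→AE adds A → {A, B, C, E, F, G}. Minimal: {F, G}⁺ = {F, G}; {B, G}⁺ = {A, B, C, E, G}; {B, F}⁺ = {B, C, E, F} — none reach the full schema.
Any other superkey contains one of these as a subset, so there are no further candidate keys.

(A, B, F); (B, F, G)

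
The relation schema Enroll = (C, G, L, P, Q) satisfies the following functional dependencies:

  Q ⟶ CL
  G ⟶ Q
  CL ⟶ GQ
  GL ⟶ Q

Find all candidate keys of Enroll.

Attribute P never appears on the right-hand side of any dependency, so P must belong to every candidate key.
{P}⁺ = {P}, which is not all of the schema, so we must add further attributes.
{G, P}⁺: G→Q adds Q; Q→CL adds C, L → {C, G, L, P, Q}.
{P, Q}⁺: Q→CL adds C, L; CL→GQ adds G → {C, G, L, P, Q}.
{C, L, P}⁺: CL→GQ adds G, Q → {C, G, L, P, Q}.
Any other superkey contains one of these as a subset, so there are no further candidate keys.

{G, P}, {P, Q}, {C, L, P}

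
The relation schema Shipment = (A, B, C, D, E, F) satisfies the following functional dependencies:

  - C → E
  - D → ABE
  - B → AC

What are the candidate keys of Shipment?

{D, F}

Attributes D, F never appear on any right-hand side, so every candidate key must contain {D, F}.
{D, F}⁺ = {A, B, C, D, E, F}, which is all of the schema, so {D, F} is the only candidate key.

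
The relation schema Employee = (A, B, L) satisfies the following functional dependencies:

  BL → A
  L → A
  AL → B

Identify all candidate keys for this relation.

(L)

{L}⁺: L→A adds A; AL→B adds B → {A, B, L}.
No other minimal superkey exists.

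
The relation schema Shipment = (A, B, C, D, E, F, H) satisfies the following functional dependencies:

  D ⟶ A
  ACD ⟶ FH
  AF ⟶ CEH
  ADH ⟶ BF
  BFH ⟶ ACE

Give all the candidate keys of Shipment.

{C, D}, {D, F}, {D, H}

{C, D}⁺: D→A adds A; ACD→FH adds F, H; AF→CEH adds E; ADH→BF adds B → {A, B, C, D, E, F, H}.
{D, F}⁺: D→A adds A; AF→CEH adds C, E, H; ADH→BF adds B → {A, B, C, D, E, F, H}.
{D, H}⁺: D→A adds A; ADH→BF adds B, F; BFH→ACE adds C, E → {A, B, C, D, E, F, H}.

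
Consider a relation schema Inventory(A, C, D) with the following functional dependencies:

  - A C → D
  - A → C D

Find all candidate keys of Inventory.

(A)

Attribute A never appears on the right-hand side of any dependency, so A must belong to every candidate key.
{A}⁺ = {A, C, D}, which is all of the schema, so {A} is the only candidate key.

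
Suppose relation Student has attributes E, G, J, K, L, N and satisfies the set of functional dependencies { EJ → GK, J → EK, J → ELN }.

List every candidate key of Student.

(J)

Attribute J never appears on the right-hand side of any dependency, so J must belong to every candidate key.
{J}⁺ = {E, G, J, K, L, N}, which is all of the schema, so {J} is the only candidate key.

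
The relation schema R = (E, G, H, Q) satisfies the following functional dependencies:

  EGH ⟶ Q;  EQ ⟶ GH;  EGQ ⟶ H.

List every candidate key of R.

Attribute E never appears on the right-hand side of any dependency, so E must belong to every candidate key.
{E}⁺ = {E}, which is not all of the schema, so we must add further attributes.
{E, Q}⁺: EQ→GH adds G, H → {E, G, H, Q}. Minimal: {Q}⁺ = {Q}; {E}⁺ = {E} — none reach the full schema.
{E, G, H}⁺: EGH→Q adds Q → {E, G, H, Q}. Minimal: {G, H}⁺ = {G, H}; {E, H}⁺ = {E, H}; {E, G}⁺ = {E, G} — none reach the full schema.
Any other superkey contains one of these as a subset, so there are no further candidate keys.

EQ, EGH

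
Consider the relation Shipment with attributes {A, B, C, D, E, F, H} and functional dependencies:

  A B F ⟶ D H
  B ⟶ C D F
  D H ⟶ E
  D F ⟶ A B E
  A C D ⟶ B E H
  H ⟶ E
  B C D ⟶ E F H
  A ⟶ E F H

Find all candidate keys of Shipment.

{B}⁺: B→CDF adds C, D, F; DF→ABE adds A, E; ACD→BEH adds H → {A, B, C, D, E, F, H}.
{A, D}⁺: A→EFH adds E, F, H; DF→ABE adds B; B→CDF adds C → {A, B, C, D, E, F, H}. Minimal: {D}⁺ = {D}; {A}⁺ = {A, E, F, H} — none reach the full schema.
{D, F}⁺: DF→ABE adds A, B, E; A→EFH adds H; B→CDF adds C → {A, B, C, D, E, F, H}. Minimal: {F}⁺ = {F}; {D}⁺ = {D} — none reach the full schema.

{B}, {A, D}, {D, F}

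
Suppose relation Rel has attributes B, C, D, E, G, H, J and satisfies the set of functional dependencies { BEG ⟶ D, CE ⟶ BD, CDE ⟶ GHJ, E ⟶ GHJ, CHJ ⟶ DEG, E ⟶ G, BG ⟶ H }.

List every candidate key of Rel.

Attribute C never appears on the right-hand side of any dependency, so C must belong to every candidate key.
{C}⁺ = {C}, which is not all of the schema, so we must add further attributes.
{C, E}⁺: CE→BD adds B, D; CDE→GHJ adds G, H, J → {B, C, D, E, G, H, J}. Minimal: {E}⁺ = {E, G, H, J}; {C}⁺ = {C} — none reach the full schema.
{C, H, J}⁺: CHJ→DEG adds D, E, G; CE→BD adds B → {B, C, D, E, G, H, J}. Minimal: {H, J}⁺ = {H, J}; {C, J}⁺ = {C, J}; {C, H}⁺ = {C, H} — none reach the full schema.
{B, C, G, J}⁺: BG→H adds H; CHJ→DEG adds D, E → {B, C, D, E, G, H, J}. Minimal: {C, G, J}⁺ = {C, G, J}; {B, G, J}⁺ = {B, G, H, J}; {B, C, J}⁺ = {B, C, J}; … — none reach the full schema.

(C, E), (C, H, J), (B, C, G, J)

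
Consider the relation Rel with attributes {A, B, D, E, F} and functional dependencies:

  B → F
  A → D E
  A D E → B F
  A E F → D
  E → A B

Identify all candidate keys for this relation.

{A}⁺: A→DE adds D, E; ADE→BF adds B, F → {A, B, D, E, F}.
{E}⁺: E→AB adds A, B; B→F adds F; A→DE adds D → {A, B, D, E, F}.
Any other superkey contains one of these as a subset, so there are no further candidate keys.

{A}, {E}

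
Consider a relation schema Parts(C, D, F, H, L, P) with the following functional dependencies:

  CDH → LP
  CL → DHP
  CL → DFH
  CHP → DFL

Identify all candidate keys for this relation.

{C, L}, {C, D, H}, {C, H, P}

Attribute C never appears on the right-hand side of any dependency, so C must belong to every candidate key.
{C}⁺ = {C}, which is not all of the schema, so we must add further attributes.
{C, L}⁺: CL→DHP adds D, H, P; CL→DFH adds F → {C, D, F, H, L, P}.
{C, D, H}⁺: CDH→LP adds L, P; CL→DFH adds F → {C, D, F, H, L, P}.
{C, H, P}⁺: CHP→DFL adds D, F, L → {C, D, F, H, L, P}.
Any other superkey contains one of these as a subset, so there are no further candidate keys.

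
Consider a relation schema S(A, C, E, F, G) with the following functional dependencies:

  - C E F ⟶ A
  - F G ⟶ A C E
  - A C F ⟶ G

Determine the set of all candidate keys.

Attribute F never appears on the right-hand side of any dependency, so F must belong to every candidate key.
{F}⁺ = {F}, which is not all of the schema, so we must add further attributes.
{F, G}⁺: FG→ACE adds A, C, E → {A, C, E, F, G}. Minimal: {G}⁺ = {G}; {F}⁺ = {F} — none reach the full schema.
{A, C, F}⁺: ACF→G adds G; FG→ACE adds E → {A, C, E, F, G}. Minimal: {C, F}⁺ = {C, F}; {A, F}⁺ = {A, F}; {A, C}⁺ = {A, C} — none reach the full schema.
{C, E, F}⁺: CEF→A adds A; ACF→G adds G → {A, C, E, F, G}. Minimal: {E, F}⁺ = {E, F}; {C, F}⁺ = {C, F}; {C, E}⁺ = {C, E} — none reach the full schema.
Any other superkey contains one of these as a subset, so there are no further candidate keys.

(F, G), (A, C, F), (C, E, F)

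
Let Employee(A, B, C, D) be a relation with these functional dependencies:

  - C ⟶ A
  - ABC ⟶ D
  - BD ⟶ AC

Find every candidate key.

{B, C}, {B, D}

Attribute B never appears on the right-hand side of any dependency, so B must belong to every candidate key.
{B}⁺ = {B}, which is not all of the schema, so we must add further attributes.
{B, C}⁺: C→A adds A; ABC→D adds D → {A, B, C, D}. Minimal: {C}⁺ = {A, C}; {B}⁺ = {B} — none reach the full schema.
{B, D}⁺: BD→AC adds A, C → {A, B, C, D}. Minimal: {D}⁺ = {D}; {B}⁺ = {B} — none reach the full schema.
Any other superkey contains one of these as a subset, so there are no further candidate keys.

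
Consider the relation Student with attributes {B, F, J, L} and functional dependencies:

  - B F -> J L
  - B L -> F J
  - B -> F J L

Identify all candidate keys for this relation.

{B}

{B}⁺: B→FJL adds F, J, L → {B, F, J, L}.
No other minimal superkey exists.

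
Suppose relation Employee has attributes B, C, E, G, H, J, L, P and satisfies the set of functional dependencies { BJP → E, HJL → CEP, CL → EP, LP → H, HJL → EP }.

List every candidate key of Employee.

BCGJL, BGHJL, BGJLP

Attributes B, G, J, L never appear on any right-hand side, so every candidate key must contain {B, G, J, L}.
{B, G, J, L}⁺ = {B, G, J, L}, which is not all of the schema, so we must add further attributes.
{B, C, G, J, L}⁺: CL→EP adds E, P; LP→H adds H → {B, C, E, G, H, J, L, P}. Minimal: {C, G, J, L}⁺ = {C, E, G, H, J, L, P}; {B, G, J, L}⁺ = {B, G, J, L}; {B, C, J, L}⁺ = {B, C, E, H, J, L, P}; … — none reach the full schema.
{B, G, H, J, L}⁺: HJL→CEP adds C, E, P → {B, C, E, G, H, J, L, P}. Minimal: {G, H, J, L}⁺ = {C, E, G, H, J, L, P}; {B, H, J, L}⁺ = {B, C, E, H, J, L, P}; {B, G, J, L}⁺ = {B, G, J, L}; … — none reach the full schema.
{B, G, J, L, P}⁺: BJP→E adds E; LP→H adds H; HJL→CEP adds C → {B, C, E, G, H, J, L, P}. Minimal: {G, J, L, P}⁺ = {C, E, G, H, J, L, P}; {B, J, L, P}⁺ = {B, C, E, H, J, L, P}; {B, G, L, P}⁺ = {B, G, H, L, P}; … — none reach the full schema.
Any other superkey contains one of these as a subset, so there are no further candidate keys.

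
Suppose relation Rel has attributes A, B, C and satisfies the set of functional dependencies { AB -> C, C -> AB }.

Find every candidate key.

{C}⁺: C→AB adds A, B → {A, B, C}.
{A, B}⁺: AB→C adds C → {A, B, C}.

{C}, {A, B}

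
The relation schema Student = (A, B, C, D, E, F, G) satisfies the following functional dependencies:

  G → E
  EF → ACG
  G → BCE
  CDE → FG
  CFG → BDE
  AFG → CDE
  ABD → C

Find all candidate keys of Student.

{D, G}, {E, F}, {F, G}, {C, D, E}, {A, B, D, E}

{D, G}⁺: G→E adds E; G→BCE adds B, C; CDE→FG adds F; EF→ACG adds A → {A, B, C, D, E, F, G}.
{E, F}⁺: EF→ACG adds A, C, G; G→BCE adds B; CFG→BDE adds D → {A, B, C, D, E, F, G}.
{F, G}⁺: G→E adds E; EF→ACG adds A, C; G→BCE adds B; CFG→BDE adds D → {A, B, C, D, E, F, G}.
{C, D, E}⁺: CDE→FG adds F, G; CFG→BDE adds B; EF→ACG adds A → {A, B, C, D, E, F, G}.
{A, B, D, E}⁺: ABD→C adds C; CDE→FG adds F, G → {A, B, C, D, E, F, G}.
Any other superkey contains one of these as a subset, so there are no further candidate keys.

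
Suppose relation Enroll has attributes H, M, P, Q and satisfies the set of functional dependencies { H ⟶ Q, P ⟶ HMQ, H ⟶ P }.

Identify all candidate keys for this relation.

H, P

{H}⁺: H→Q adds Q; H→P adds P; P→HMQ adds M → {H, M, P, Q}.
{P}⁺: P→HMQ adds H, M, Q → {H, M, P, Q}.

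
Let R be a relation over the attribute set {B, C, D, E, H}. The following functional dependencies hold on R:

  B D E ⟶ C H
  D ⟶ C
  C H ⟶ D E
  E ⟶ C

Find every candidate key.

(B, C, H), (B, D, E), (B, D, H), (B, E, H)

{B, C, H}⁺: CH→DE adds D, E → {B, C, D, E, H}.
{B, D, E}⁺: BDE→CH adds C, H → {B, C, D, E, H}.
{B, D, H}⁺: D→C adds C; CH→DE adds E → {B, C, D, E, H}.
{B, E, H}⁺: E→C adds C; CH→DE adds D → {B, C, D, E, H}.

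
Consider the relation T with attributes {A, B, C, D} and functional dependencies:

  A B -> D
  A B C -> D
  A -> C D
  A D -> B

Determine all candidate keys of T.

Attribute A never appears on the right-hand side of any dependency, so A must belong to every candidate key.
{A}⁺ = {A, B, C, D}, which is all of the schema, so {A} is the only candidate key.

{A}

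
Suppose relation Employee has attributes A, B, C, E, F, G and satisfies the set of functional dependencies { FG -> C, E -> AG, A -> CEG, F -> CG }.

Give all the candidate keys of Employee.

{A, B, F}, {B, E, F}

Attributes B, F never appear on any right-hand side, so every candidate key must contain {B, F}.
{B, F}⁺ = {B, C, F, G}, which is not all of the schema, so we must add further attributes.
{A, B, F}⁺: A→CEG adds C, E, G → {A, B, C, E, F, G}. Minimal: {B, F}⁺ = {B, C, F, G}; {A, F}⁺ = {A, C, E, F, G}; {A, B}⁺ = {A, B, C, E, G} — none reach the full schema.
{B, E, F}⁺: E→AG adds A, G; A→CEG adds C → {A, B, C, E, F, G}. Minimal: {E, F}⁺ = {A, C, E, F, G}; {B, F}⁺ = {B, C, F, G}; {B, E}⁺ = {A, B, C, E, G} — none reach the full schema.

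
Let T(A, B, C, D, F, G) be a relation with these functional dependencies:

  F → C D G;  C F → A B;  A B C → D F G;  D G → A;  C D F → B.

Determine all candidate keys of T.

{F}⁺: F→CDG adds C, D, G; CF→AB adds A, B → {A, B, C, D, F, G}.
{A, B, C}⁺: ABC→DFG adds D, F, G → {A, B, C, D, F, G}. Minimal: {B, C}⁺ = {B, C}; {A, C}⁺ = {A, C}; {A, B}⁺ = {A, B} — none reach the full schema.
{B, C, D, G}⁺: DG→A adds A; ABC→DFG adds F → {A, B, C, D, F, G}. Minimal: {C, D, G}⁺ = {A, C, D, G}; {B, D, G}⁺ = {A, B, D, G}; {B, C, G}⁺ = {B, C, G}; … — none reach the full schema.
Any other superkey contains one of these as a subset, so there are no further candidate keys.

F, ABC, BCDG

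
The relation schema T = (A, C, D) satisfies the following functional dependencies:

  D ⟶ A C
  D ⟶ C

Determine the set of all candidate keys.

{D}

{D}⁺: D→AC adds A, C → {A, C, D}.
No other minimal superkey exists.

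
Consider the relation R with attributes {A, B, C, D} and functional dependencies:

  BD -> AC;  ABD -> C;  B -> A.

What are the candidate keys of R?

Attributes B, D never appear on any right-hand side, so every candidate key must contain {B, D}.
{B, D}⁺ = {A, B, C, D}, which is all of the schema, so {B, D} is the only candidate key.

(B, D)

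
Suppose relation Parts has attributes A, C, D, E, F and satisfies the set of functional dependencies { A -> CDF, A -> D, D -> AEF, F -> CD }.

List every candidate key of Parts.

{A}; {D}; {F}

{A}⁺: A→CDF adds C, D, F; D→AEF adds E → {A, C, D, E, F}.
{D}⁺: D→AEF adds A, E, F; F→CD adds C → {A, C, D, E, F}.
{F}⁺: F→CD adds C, D; D→AEF adds A, E → {A, C, D, E, F}.
Any other superkey contains one of these as a subset, so there are no further candidate keys.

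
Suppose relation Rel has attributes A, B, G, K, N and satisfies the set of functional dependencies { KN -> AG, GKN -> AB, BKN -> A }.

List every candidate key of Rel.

{K, N}

{K, N}⁺: KN→AG adds A, G; GKN→AB adds B → {A, B, G, K, N}. Minimal: {N}⁺ = {N}; {K}⁺ = {K} — none reach the full schema.
No other minimal superkey exists.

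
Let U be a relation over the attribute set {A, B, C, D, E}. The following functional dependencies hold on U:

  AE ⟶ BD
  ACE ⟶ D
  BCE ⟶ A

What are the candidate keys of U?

{A, C, E}; {B, C, E}

Attributes C, E never appear on any right-hand side, so every candidate key must contain {C, E}.
{C, E}⁺ = {C, E}, which is not all of the schema, so we must add further attributes.
{A, C, E}⁺: AE→BD adds B, D → {A, B, C, D, E}.
{B, C, E}⁺: BCE→A adds A; AE→BD adds D → {A, B, C, D, E}.
Any other superkey contains one of these as a subset, so there are no further candidate keys.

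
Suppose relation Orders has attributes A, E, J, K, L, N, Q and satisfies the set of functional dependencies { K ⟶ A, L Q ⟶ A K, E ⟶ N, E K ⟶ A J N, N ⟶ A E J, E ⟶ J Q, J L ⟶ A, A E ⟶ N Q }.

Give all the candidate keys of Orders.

{E, L}, {L, N}

Attribute L never appears on the right-hand side of any dependency, so L must belong to every candidate key.
{L}⁺ = {L}, which is not all of the schema, so we must add further attributes.
{E, L}⁺: E→N adds N; N→AEJ adds A, J; E→JQ adds Q; LQ→AK adds K → {A, E, J, K, L, N, Q}. Minimal: {L}⁺ = {L}; {E}⁺ = {A, E, J, N, Q} — none reach the full schema.
{L, N}⁺: N→AEJ adds A, E, J; E→JQ adds Q; LQ→AK adds K → {A, E, J, K, L, N, Q}. Minimal: {N}⁺ = {A, E, J, N, Q}; {L}⁺ = {L} — none reach the full schema.
Any other superkey contains one of these as a subset, so there are no further candidate keys.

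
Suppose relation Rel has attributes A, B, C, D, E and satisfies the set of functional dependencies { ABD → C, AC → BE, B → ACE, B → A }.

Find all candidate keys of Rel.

Attribute D never appears on the right-hand side of any dependency, so D must belong to every candidate key.
{D}⁺ = {D}, which is not all of the schema, so we must add further attributes.
{B, D}⁺: B→ACE adds A, C, E → {A, B, C, D, E}. Minimal: {D}⁺ = {D}; {B}⁺ = {A, B, C, E} — none reach the full schema.
{A, C, D}⁺: AC→BE adds B, E → {A, B, C, D, E}. Minimal: {C, D}⁺ = {C, D}; {A, D}⁺ = {A, D}; {A, C}⁺ = {A, B, C, E} — none reach the full schema.

{B, D}, {A, C, D}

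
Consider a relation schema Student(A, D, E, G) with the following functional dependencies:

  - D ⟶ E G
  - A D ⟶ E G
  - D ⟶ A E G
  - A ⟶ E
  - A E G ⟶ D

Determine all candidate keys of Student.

{D}⁺: D→EG adds E, G; D→AEG adds A → {A, D, E, G}.
{A, G}⁺: A→E adds E; AEG→D adds D → {A, D, E, G}. Minimal: {G}⁺ = {G}; {A}⁺ = {A, E} — none reach the full schema.

{D}, {A, G}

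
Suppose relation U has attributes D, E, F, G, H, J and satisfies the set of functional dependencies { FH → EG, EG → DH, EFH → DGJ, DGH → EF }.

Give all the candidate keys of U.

{E, G}⁺: EG→DH adds D, H; DGH→EF adds F; EFH→DGJ adds J → {D, E, F, G, H, J}. Minimal: {G}⁺ = {G}; {E}⁺ = {E} — none reach the full schema.
{F, H}⁺: FH→EG adds E, G; EG→DH adds D; EFH→DGJ adds J → {D, E, F, G, H, J}. Minimal: {H}⁺ = {H}; {F}⁺ = {F} — none reach the full schema.
{D, G, H}⁺: DGH→EF adds E, F; EFH→DGJ adds J → {D, E, F, G, H, J}. Minimal: {G, H}⁺ = {G, H}; {D, H}⁺ = {D, H}; {D, G}⁺ = {D, G} — none reach the full schema.
Any other superkey contains one of these as a subset, so there are no further candidate keys.

(E, G), (F, H), (D, G, H)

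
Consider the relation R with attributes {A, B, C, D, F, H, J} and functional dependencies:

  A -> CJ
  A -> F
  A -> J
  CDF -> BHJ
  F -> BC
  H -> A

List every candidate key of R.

AD, DF, DH

Attribute D never appears on the right-hand side of any dependency, so D must belong to every candidate key.
{D}⁺ = {D}, which is not all of the schema, so we must add further attributes.
{A, D}⁺: A→CJ adds C, J; A→F adds F; CDF→BHJ adds B, H → {A, B, C, D, F, H, J}. Minimal: {D}⁺ = {D}; {A}⁺ = {A, B, C, F, J} — none reach the full schema.
{D, F}⁺: F→BC adds B, C; CDF→BHJ adds H, J; H→A adds A → {A, B, C, D, F, H, J}. Minimal: {F}⁺ = {B, C, F}; {D}⁺ = {D} — none reach the full schema.
{D, H}⁺: H→A adds A; A→CJ adds C, J; A→F adds F; CDF→BHJ adds B → {A, B, C, D, F, H, J}. Minimal: {H}⁺ = {A, B, C, F, H, J}; {D}⁺ = {D} — none reach the full schema.
Any other superkey contains one of these as a subset, so there are no further candidate keys.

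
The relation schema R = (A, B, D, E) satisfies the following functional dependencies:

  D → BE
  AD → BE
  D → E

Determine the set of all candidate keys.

{A, D}

Attributes A, D never appear on any right-hand side, so every candidate key must contain {A, D}.
{A, D}⁺ = {A, B, D, E}, which is all of the schema, so {A, D} is the only candidate key.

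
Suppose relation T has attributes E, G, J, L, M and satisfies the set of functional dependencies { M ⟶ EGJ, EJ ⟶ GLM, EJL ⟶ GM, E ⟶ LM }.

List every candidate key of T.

{E}⁺: E→LM adds L, M; M→EGJ adds G, J → {E, G, J, L, M}.
{M}⁺: M→EGJ adds E, G, J; EJ→GLM adds L → {E, G, J, L, M}.

{E}, {M}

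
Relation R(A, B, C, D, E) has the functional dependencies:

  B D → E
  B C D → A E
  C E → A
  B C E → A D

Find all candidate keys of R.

{B, C, D}, {B, C, E}

Attributes B, C never appear on any right-hand side, so every candidate key must contain {B, C}.
{B, C}⁺ = {B, C}, which is not all of the schema, so we must add further attributes.
{B, C, D}⁺: BD→E adds E; BCD→AE adds A → {A, B, C, D, E}. Minimal: {C, D}⁺ = {C, D}; {B, D}⁺ = {B, D, E}; {B, C}⁺ = {B, C} — none reach the full schema.
{B, C, E}⁺: CE→A adds A; BCE→AD adds D → {A, B, C, D, E}. Minimal: {C, E}⁺ = {A, C, E}; {B, E}⁺ = {B, E}; {B, C}⁺ = {B, C} — none reach the full schema.
Any other superkey contains one of these as a subset, so there are no further candidate keys.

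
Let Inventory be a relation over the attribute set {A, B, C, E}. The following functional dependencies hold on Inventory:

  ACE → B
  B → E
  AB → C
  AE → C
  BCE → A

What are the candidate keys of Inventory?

{A, B}⁺: B→E adds E; AB→C adds C → {A, B, C, E}. Minimal: {B}⁺ = {B, E}; {A}⁺ = {A} — none reach the full schema.
{A, E}⁺: AE→C adds C; ACE→B adds B → {A, B, C, E}. Minimal: {E}⁺ = {E}; {A}⁺ = {A} — none reach the full schema.
{B, C}⁺: B→E adds E; BCE→A adds A → {A, B, C, E}. Minimal: {C}⁺ = {C}; {B}⁺ = {B, E} — none reach the full schema.
Any other superkey contains one of these as a subset, so there are no further candidate keys.

(A, B); (A, E); (B, C)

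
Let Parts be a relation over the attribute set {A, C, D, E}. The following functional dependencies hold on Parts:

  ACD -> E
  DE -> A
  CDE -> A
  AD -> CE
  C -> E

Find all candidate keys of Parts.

Attribute D never appears on the right-hand side of any dependency, so D must belong to every candidate key.
{D}⁺ = {D}, which is not all of the schema, so we must add further attributes.
{A, D}⁺: AD→CE adds C, E → {A, C, D, E}.
{C, D}⁺: C→E adds E; DE→A adds A → {A, C, D, E}.
{D, E}⁺: DE→A adds A; AD→CE adds C → {A, C, D, E}.

{A, D}; {C, D}; {D, E}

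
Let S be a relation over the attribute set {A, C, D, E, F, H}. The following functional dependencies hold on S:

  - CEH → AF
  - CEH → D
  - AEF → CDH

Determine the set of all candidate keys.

(A, E, F); (C, E, H)

{A, E, F}⁺: AEF→CDH adds C, D, H → {A, C, D, E, F, H}. Minimal: {E, F}⁺ = {E, F}; {A, F}⁺ = {A, F}; {A, E}⁺ = {A, E} — none reach the full schema.
{C, E, H}⁺: CEH→AF adds A, F; CEH→D adds D → {A, C, D, E, F, H}. Minimal: {E, H}⁺ = {E, H}; {C, H}⁺ = {C, H}; {C, E}⁺ = {C, E} — none reach the full schema.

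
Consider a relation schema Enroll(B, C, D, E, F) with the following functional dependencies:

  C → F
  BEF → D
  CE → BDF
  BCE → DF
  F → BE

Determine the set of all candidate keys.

{C}⁺: C→F adds F; F→BE adds B, E; BEF→D adds D → {B, C, D, E, F}.
No other minimal superkey exists.

C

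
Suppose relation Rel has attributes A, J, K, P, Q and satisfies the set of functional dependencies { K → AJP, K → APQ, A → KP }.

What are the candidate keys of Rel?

A, K

{A}⁺: A→KP adds K, P; K→AJP adds J; K→APQ adds Q → {A, J, K, P, Q}.
{K}⁺: K→AJP adds A, J, P; K→APQ adds Q → {A, J, K, P, Q}.
Any other superkey contains one of these as a subset, so there are no further candidate keys.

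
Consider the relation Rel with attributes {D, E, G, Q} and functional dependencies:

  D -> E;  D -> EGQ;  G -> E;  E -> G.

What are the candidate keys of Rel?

Attribute D never appears on the right-hand side of any dependency, so D must belong to every candidate key.
{D}⁺ = {D, E, G, Q}, which is all of the schema, so {D} is the only candidate key.

D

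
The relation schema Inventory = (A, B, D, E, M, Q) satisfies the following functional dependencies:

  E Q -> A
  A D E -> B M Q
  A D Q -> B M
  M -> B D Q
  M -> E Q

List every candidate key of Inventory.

{M}; {A, D, E}; {A, D, Q}; {D, E, Q}

{M}⁺: M→BDQ adds B, D, Q; M→EQ adds E; EQ→A adds A → {A, B, D, E, M, Q}.
{A, D, E}⁺: ADE→BMQ adds B, M, Q → {A, B, D, E, M, Q}.
{A, D, Q}⁺: ADQ→BM adds B, M; M→EQ adds E → {A, B, D, E, M, Q}.
{D, E, Q}⁺: EQ→A adds A; ADE→BMQ adds B, M → {A, B, D, E, M, Q}.
Any other superkey contains one of these as a subset, so there are no further candidate keys.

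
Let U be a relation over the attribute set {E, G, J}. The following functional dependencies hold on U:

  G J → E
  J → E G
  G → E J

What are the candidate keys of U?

G, J

{G}⁺: G→EJ adds E, J → {E, G, J}.
{J}⁺: J→EG adds E, G → {E, G, J}.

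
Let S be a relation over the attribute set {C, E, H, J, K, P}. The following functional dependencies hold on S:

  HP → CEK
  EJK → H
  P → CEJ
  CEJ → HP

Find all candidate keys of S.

{P}, {C, E, J}

{P}⁺: P→CEJ adds C, E, J; CEJ→HP adds H; HP→CEK adds K → {C, E, H, J, K, P}.
{C, E, J}⁺: CEJ→HP adds H, P; HP→CEK adds K → {C, E, H, J, K, P}.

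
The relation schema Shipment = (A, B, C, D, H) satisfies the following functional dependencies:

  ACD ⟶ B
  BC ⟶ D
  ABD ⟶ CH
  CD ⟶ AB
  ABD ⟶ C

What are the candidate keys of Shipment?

{B, C}⁺: BC→D adds D; CD→AB adds A; ABD→CH adds H → {A, B, C, D, H}.
{C, D}⁺: CD→AB adds A, B; ABD→CH adds H → {A, B, C, D, H}.
{A, B, D}⁺: ABD→CH adds C, H → {A, B, C, D, H}.
Any other superkey contains one of these as a subset, so there are no further candidate keys.

{B, C}, {C, D}, {A, B, D}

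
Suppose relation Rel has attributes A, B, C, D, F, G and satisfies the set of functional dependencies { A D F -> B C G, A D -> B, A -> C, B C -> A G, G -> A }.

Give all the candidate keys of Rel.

{A, D, F}; {D, F, G}; {B, C, D, F}

Attributes D, F never appear on any right-hand side, so every candidate key must contain {D, F}.
{D, F}⁺ = {D, F}, which is not all of the schema, so we must add further attributes.
{A, D, F}⁺: ADF→BCG adds B, C, G → {A, B, C, D, F, G}.
{D, F, G}⁺: G→A adds A; ADF→BCG adds B, C → {A, B, C, D, F, G}.
{B, C, D, F}⁺: BC→AG adds A, G → {A, B, C, D, F, G}.
Any other superkey contains one of these as a subset, so there are no further candidate keys.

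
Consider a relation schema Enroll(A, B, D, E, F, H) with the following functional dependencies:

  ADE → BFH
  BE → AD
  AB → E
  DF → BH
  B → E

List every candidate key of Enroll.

{B}, {D, F}, {A, D, E}

{B}⁺: B→E adds E; BE→AD adds A, D; ADE→BFH adds F, H → {A, B, D, E, F, H}.
{D, F}⁺: DF→BH adds B, H; B→E adds E; BE→AD adds A → {A, B, D, E, F, H}. Minimal: {F}⁺ = {F}; {D}⁺ = {D} — none reach the full schema.
{A, D, E}⁺: ADE→BFH adds B, F, H → {A, B, D, E, F, H}. Minimal: {D, E}⁺ = {D, E}; {A, E}⁺ = {A, E}; {A, D}⁺ = {A, D} — none reach the full schema.
Any other superkey contains one of these as a subset, so there are no further candidate keys.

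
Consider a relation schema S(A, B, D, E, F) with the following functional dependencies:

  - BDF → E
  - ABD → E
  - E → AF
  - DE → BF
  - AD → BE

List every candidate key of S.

{A, D}; {D, E}; {B, D, F}

Attribute D never appears on the right-hand side of any dependency, so D must belong to every candidate key.
{D}⁺ = {D}, which is not all of the schema, so we must add further attributes.
{A, D}⁺: AD→BE adds B, E; E→AF adds F → {A, B, D, E, F}.
{D, E}⁺: E→AF adds A, F; DE→BF adds B → {A, B, D, E, F}.
{B, D, F}⁺: BDF→E adds E; E→AF adds A → {A, B, D, E, F}.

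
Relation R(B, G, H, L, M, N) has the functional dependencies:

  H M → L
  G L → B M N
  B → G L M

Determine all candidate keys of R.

(B, H), (G, H, L), (G, H, M)

Attribute H never appears on the right-hand side of any dependency, so H must belong to every candidate key.
{H}⁺ = {H}, which is not all of the schema, so we must add further attributes.
{B, H}⁺: B→GLM adds G, L, M; GL→BMN adds N → {B, G, H, L, M, N}.
{G, H, L}⁺: GL→BMN adds B, M, N → {B, G, H, L, M, N}.
{G, H, M}⁺: HM→L adds L; GL→BMN adds B, N → {B, G, H, L, M, N}.
Any other superkey contains one of these as a subset, so there are no further candidate keys.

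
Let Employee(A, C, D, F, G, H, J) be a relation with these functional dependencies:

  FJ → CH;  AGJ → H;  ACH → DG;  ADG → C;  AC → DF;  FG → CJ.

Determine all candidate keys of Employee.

Attribute A never appears on the right-hand side of any dependency, so A must belong to every candidate key.
{A}⁺ = {A}, which is not all of the schema, so we must add further attributes.
{A, C, G}⁺: AC→DF adds D, F; FG→CJ adds J; FJ→CH adds H → {A, C, D, F, G, H, J}. Minimal: {C, G}⁺ = {C, G}; {A, G}⁺ = {A, G}; {A, C}⁺ = {A, C, D, F} — none reach the full schema.
{A, C, H}⁺: ACH→DG adds D, G; AC→DF adds F; FG→CJ adds J → {A, C, D, F, G, H, J}. Minimal: {C, H}⁺ = {C, H}; {A, H}⁺ = {A, H}; {A, C}⁺ = {A, C, D, F} — none reach the full schema.
{A, C, J}⁺: AC→DF adds D, F; FJ→CH adds H; ACH→DG adds G → {A, C, D, F, G, H, J}. Minimal: {C, J}⁺ = {C, J}; {A, J}⁺ = {A, J}; {A, C}⁺ = {A, C, D, F} — none reach the full schema.
{A, D, G}⁺: ADG→C adds C; AC→DF adds F; FG→CJ adds J; FJ→CH adds H → {A, C, D, F, G, H, J}. Minimal: {D, G}⁺ = {D, G}; {A, G}⁺ = {A, G}; {A, D}⁺ = {A, D} — none reach the full schema.
{A, F, G}⁺: FG→CJ adds C, J; FJ→CH adds H; ACH→DG adds D → {A, C, D, F, G, H, J}. Minimal: {F, G}⁺ = {C, F, G, H, J}; {A, G}⁺ = {A, G}; {A, F}⁺ = {A, F} — none reach the full schema.
{A, F, J}⁺: FJ→CH adds C, H; ACH→DG adds D, G → {A, C, D, F, G, H, J}. Minimal: {F, J}⁺ = {C, F, H, J}; {A, J}⁺ = {A, J}; {A, F}⁺ = {A, F} — none reach the full schema.
Any other superkey contains one of these as a subset, so there are no further candidate keys.

{A, C, G}, {A, C, H}, {A, C, J}, {A, D, G}, {A, F, G}, {A, F, J}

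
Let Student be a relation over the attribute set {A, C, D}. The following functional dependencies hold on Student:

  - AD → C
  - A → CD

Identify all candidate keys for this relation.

(A)

Attribute A never appears on the right-hand side of any dependency, so A must belong to every candidate key.
{A}⁺ = {A, C, D}, which is all of the schema, so {A} is the only candidate key.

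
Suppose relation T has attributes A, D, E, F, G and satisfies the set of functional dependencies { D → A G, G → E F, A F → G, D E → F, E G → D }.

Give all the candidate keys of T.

{D}⁺: D→AG adds A, G; G→EF adds E, F → {A, D, E, F, G}.
{G}⁺: G→EF adds E, F; EG→D adds D; D→AG adds A → {A, D, E, F, G}.
{A, F}⁺: AF→G adds G; G→EF adds E; EG→D adds D → {A, D, E, F, G}.
Any other superkey contains one of these as a subset, so there are no further candidate keys.

(D); (G); (A, F)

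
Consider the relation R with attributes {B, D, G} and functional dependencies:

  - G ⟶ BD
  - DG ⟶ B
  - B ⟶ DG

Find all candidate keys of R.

{B}⁺: B→DG adds D, G → {B, D, G}.
{G}⁺: G→BD adds B, D → {B, D, G}.

B; G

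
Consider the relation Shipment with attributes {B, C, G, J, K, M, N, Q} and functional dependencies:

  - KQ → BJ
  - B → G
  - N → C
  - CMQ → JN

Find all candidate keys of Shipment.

Attributes K, M, Q never appear on any right-hand side, so every candidate key must contain {K, M, Q}.
{K, M, Q}⁺ = {B, G, J, K, M, Q}, which is not all of the schema, so we must add further attributes.
{C, K, M, Q}⁺: KQ→BJ adds B, J; B→G adds G; CMQ→JN adds N → {B, C, G, J, K, M, N, Q}.
{K, M, N, Q}⁺: KQ→BJ adds B, J; B→G adds G; N→C adds C → {B, C, G, J, K, M, N, Q}.

CKMQ; KMNQ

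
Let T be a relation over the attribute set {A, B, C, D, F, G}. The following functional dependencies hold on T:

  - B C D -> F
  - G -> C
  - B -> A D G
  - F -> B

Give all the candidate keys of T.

B, F

{B}⁺: B→ADG adds A, D, G; G→C adds C; BCD→F adds F → {A, B, C, D, F, G}.
{F}⁺: F→B adds B; B→ADG adds A, D, G; G→C adds C → {A, B, C, D, F, G}.
Any other superkey contains one of these as a subset, so there are no further candidate keys.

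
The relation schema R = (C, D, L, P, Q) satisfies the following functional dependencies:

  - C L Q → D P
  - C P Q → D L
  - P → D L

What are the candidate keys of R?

Attributes C, Q never appear on any right-hand side, so every candidate key must contain {C, Q}.
{C, Q}⁺ = {C, Q}, which is not all of the schema, so we must add further attributes.
{C, L, Q}⁺: CLQ→DP adds D, P → {C, D, L, P, Q}. Minimal: {L, Q}⁺ = {L, Q}; {C, Q}⁺ = {C, Q}; {C, L}⁺ = {C, L} — none reach the full schema.
{C, P, Q}⁺: CPQ→DL adds D, L → {C, D, L, P, Q}. Minimal: {P, Q}⁺ = {D, L, P, Q}; {C, Q}⁺ = {C, Q}; {C, P}⁺ = {C, D, L, P} — none reach the full schema.

CLQ; CPQ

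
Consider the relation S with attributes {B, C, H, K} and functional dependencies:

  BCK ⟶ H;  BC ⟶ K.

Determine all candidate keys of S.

Attributes B, C never appear on any right-hand side, so every candidate key must contain {B, C}.
{B, C}⁺ = {B, C, H, K}, which is all of the schema, so {B, C} is the only candidate key.

{B, C}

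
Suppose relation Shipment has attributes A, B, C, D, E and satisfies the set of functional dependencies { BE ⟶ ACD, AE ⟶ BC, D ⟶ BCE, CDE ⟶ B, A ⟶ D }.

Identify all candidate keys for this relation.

{A}⁺: A→D adds D; D→BCE adds B, C, E → {A, B, C, D, E}.
{D}⁺: D→BCE adds B, C, E; BE→ACD adds A → {A, B, C, D, E}.
{B, E}⁺: BE→ACD adds A, C, D → {A, B, C, D, E}. Minimal: {E}⁺ = {E}; {B}⁺ = {B} — none reach the full schema.

{A}; {D}; {B, E}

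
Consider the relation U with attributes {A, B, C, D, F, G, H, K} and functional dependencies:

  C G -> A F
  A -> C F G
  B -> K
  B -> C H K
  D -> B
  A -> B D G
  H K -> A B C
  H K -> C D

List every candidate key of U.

(A); (B); (D); (C, G); (H, K)

{A}⁺: A→CFG adds C, F, G; A→BDG adds B, D; B→K adds K; B→CHK adds H → {A, B, C, D, F, G, H, K}.
{B}⁺: B→K adds K; B→CHK adds C, H; HK→ABC adds A; HK→CD adds D; A→CFG adds F, G → {A, B, C, D, F, G, H, K}.
{D}⁺: D→B adds B; B→K adds K; B→CHK adds C, H; HK→ABC adds A; A→CFG adds F, G → {A, B, C, D, F, G, H, K}.
{C, G}⁺: CG→AF adds A, F; A→BDG adds B, D; B→K adds K; B→CHK adds H → {A, B, C, D, F, G, H, K}. Minimal: {G}⁺ = {G}; {C}⁺ = {C} — none reach the full schema.
{H, K}⁺: HK→ABC adds A, B, C; HK→CD adds D; A→CFG adds F, G → {A, B, C, D, F, G, H, K}. Minimal: {K}⁺ = {K}; {H}⁺ = {H} — none reach the full schema.
Any other superkey contains one of these as a subset, so there are no further candidate keys.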